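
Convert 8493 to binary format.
Convert 8493 (decimal) → 8493 = 8192 + 256 + 32 + 8 + 4 + 1 → 0b10000100101101 (binary)
0b10000100101101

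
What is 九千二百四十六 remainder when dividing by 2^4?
Convert 九千二百四十六 (Chinese numeral) → 9×1000 + 2×100 + 4×10 + 6 = 9246 (decimal)
Convert 2^4 (power) → 16 (decimal)
Compute 9246 mod 16 = 14
14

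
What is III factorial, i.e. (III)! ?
Convert III (Roman numeral) → 1 + 1 + 1 = 3 (decimal)
Compute 3! = 6
6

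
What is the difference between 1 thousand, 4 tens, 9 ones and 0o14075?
Convert 1 thousand, 4 tens, 9 ones (place-value notation) → 1×1000 + 4×10 + 9 = 1049 (decimal)
Convert 0o14075 (octal) → 1×4096 + 4×512 + 7×8 + 5 = 6205 (decimal)
Difference: |1049 - 6205| = 5156
5156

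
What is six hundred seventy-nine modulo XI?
Convert six hundred seventy-nine (English words) → 6×100 + 79 = 679 (decimal)
Convert XI (Roman numeral) → 10 + 1 = 11 (decimal)
Compute 679 mod 11 = 8
8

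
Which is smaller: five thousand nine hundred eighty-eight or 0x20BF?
Convert five thousand nine hundred eighty-eight (English words) → 5×1000 + 9×100 + 88 = 5988 (decimal)
Convert 0x20BF (hexadecimal) → 2×4096 + 11×16 + 15 = 8383 (decimal)
Compare 5988 vs 8383: smaller = 5988
5988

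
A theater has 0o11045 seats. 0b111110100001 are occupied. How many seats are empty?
Convert 0o11045 (octal) → 1×4096 + 1×512 + 4×8 + 5 = 4645 (decimal)
Convert 0b111110100001 (binary) → 2048 + 1024 + 512 + 256 + 128 + 32 + 1 = 4001 (decimal)
Compute 4645 - 4001 = 644
644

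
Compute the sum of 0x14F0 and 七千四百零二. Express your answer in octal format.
Convert 0x14F0 (hexadecimal) → 1×4096 + 4×256 + 15×16 = 5360 (decimal)
Convert 七千四百零二 (Chinese numeral) → 7×1000 + 4×100 + 2 = 7402 (decimal)
Compute 5360 + 7402 = 12762
Convert 12762 (decimal) → 12762 = 3×4096 + 7×64 + 3×8 + 2 → 0o30732 (octal)
0o30732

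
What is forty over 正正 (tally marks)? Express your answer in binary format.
Convert forty (English words) → 40 (decimal)
Convert 正正 (tally marks) → 5 + 5 = 10 (decimal)
Compute 40 ÷ 10 = 4
Convert 4 (decimal) → 0b100 (binary)
0b100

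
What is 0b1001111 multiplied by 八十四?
Convert 0b1001111 (binary) → 64 + 8 + 4 + 2 + 1 = 79 (decimal)
Convert 八十四 (Chinese numeral) → 8×10 + 4 = 84 (decimal)
Compute 79 × 84 = 6636
6636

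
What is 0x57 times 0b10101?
Convert 0x57 (hexadecimal) → 5×16 + 7 = 87 (decimal)
Convert 0b10101 (binary) → 16 + 4 + 1 = 21 (decimal)
Compute 87 × 21 = 1827
1827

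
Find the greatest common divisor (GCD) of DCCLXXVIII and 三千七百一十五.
Convert DCCLXXVIII (Roman numeral) → 500 + 100 + 100 + 50 + 10 + 10 + 5 + 1 + 1 + 1 = 778 (decimal)
Convert 三千七百一十五 (Chinese numeral) → 3×1000 + 7×100 + 1×10 + 5 = 3715 (decimal)
Compute gcd(778, 3715) = 1
1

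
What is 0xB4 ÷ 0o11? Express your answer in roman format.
Convert 0xB4 (hexadecimal) → 11×16 + 4 = 180 (decimal)
Convert 0o11 (octal) → 1×8 + 1 = 9 (decimal)
Compute 180 ÷ 9 = 20
Convert 20 (decimal) → 20 = 10 + 10 → XX (Roman numeral)
XX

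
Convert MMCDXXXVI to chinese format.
Convert MMCDXXXVI (Roman numeral) → 1000 + 1000 + 400 + 10 + 10 + 10 + 5 + 1 = 2436 (decimal)
Convert 2436 (decimal) → 2436 = 2×1000 + 4×100 + 3×10 + 6 → 二千四百三十六 (Chinese numeral)
二千四百三十六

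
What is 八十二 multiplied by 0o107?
Convert 八十二 (Chinese numeral) → 8×10 + 2 = 82 (decimal)
Convert 0o107 (octal) → 1×64 + 7 = 71 (decimal)
Compute 82 × 71 = 5822
5822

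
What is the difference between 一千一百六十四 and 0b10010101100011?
Convert 一千一百六十四 (Chinese numeral) → 1×1000 + 1×100 + 6×10 + 4 = 1164 (decimal)
Convert 0b10010101100011 (binary) → 8192 + 1024 + 256 + 64 + 32 + 2 + 1 = 9571 (decimal)
Difference: |1164 - 9571| = 8407
8407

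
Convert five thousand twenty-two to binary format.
Convert five thousand twenty-two (English words) → 5×1000 + 22 = 5022 (decimal)
Convert 5022 (decimal) → 5022 = 4096 + 512 + 256 + 128 + 16 + 8 + 4 + 2 → 0b1001110011110 (binary)
0b1001110011110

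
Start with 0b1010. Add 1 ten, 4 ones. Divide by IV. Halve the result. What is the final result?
Convert 0b1010 (binary) → 8 + 2 = 10 (decimal)
Start: 10
Convert 1 ten, 4 ones (place-value notation) → 1×10 + 4 = 14 (decimal)
10 + 14 = 24
Convert IV (Roman numeral) → 4 (decimal)
24 ÷ 4 = 6
6 ÷ 2 = 3
3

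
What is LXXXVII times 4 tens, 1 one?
Convert LXXXVII (Roman numeral) → 50 + 10 + 10 + 10 + 5 + 1 + 1 = 87 (decimal)
Convert 4 tens, 1 one (place-value notation) → 4×10 + 1 = 41 (decimal)
Compute 87 × 41 = 3567
3567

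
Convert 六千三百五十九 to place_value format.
Convert 六千三百五十九 (Chinese numeral) → 6×1000 + 3×100 + 5×10 + 9 = 6359 (decimal)
Convert 6359 (decimal) → 6359 = 6×1000 + 3×100 + 5×10 + 9 → 6 thousands, 3 hundreds, 5 tens, 9 ones (place-value notation)
6 thousands, 3 hundreds, 5 tens, 9 ones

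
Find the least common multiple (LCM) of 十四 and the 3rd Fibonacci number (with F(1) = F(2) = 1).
Convert 十四 (Chinese numeral) → 1×10 + 4 = 14 (decimal)
Convert the 3rd Fibonacci number (with F(1) = F(2) = 1) (Fibonacci index) → 1, 1, 2 → 2 (decimal)
Compute lcm(14, 2) = 14
14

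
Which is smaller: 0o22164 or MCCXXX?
Convert 0o22164 (octal) → 2×4096 + 2×512 + 1×64 + 6×8 + 4 = 9332 (decimal)
Convert MCCXXX (Roman numeral) → 1000 + 100 + 100 + 10 + 10 + 10 = 1230 (decimal)
Compare 9332 vs 1230: smaller = 1230
1230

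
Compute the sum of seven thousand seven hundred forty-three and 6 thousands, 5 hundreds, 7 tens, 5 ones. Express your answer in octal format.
Convert seven thousand seven hundred forty-three (English words) → 7×1000 + 7×100 + 43 = 7743 (decimal)
Convert 6 thousands, 5 hundreds, 7 tens, 5 ones (place-value notation) → 6×1000 + 5×100 + 7×10 + 5 = 6575 (decimal)
Compute 7743 + 6575 = 14318
Convert 14318 (decimal) → 14318 = 3×4096 + 3×512 + 7×64 + 5×8 + 6 → 0o33756 (octal)
0o33756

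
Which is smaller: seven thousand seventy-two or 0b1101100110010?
Convert seven thousand seventy-two (English words) → 7×1000 + 72 = 7072 (decimal)
Convert 0b1101100110010 (binary) → 4096 + 2048 + 512 + 256 + 32 + 16 + 2 = 6962 (decimal)
Compare 7072 vs 6962: smaller = 6962
6962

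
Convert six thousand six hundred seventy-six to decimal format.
Convert six thousand six hundred seventy-six (English words) → 6×1000 + 6×100 + 76 = 6676 (decimal)
6676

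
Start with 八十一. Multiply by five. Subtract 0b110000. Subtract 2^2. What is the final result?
Convert 八十一 (Chinese numeral) → 8×10 + 1 = 81 (decimal)
Start: 81
Convert five (English words) → 5 (decimal)
81 × 5 = 405
Convert 0b110000 (binary) → 32 + 16 = 48 (decimal)
405 - 48 = 357
Convert 2^2 (power) → 4 (decimal)
357 - 4 = 353
353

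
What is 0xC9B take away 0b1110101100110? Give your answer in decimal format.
Convert 0xC9B (hexadecimal) → 12×256 + 9×16 + 11 = 3227 (decimal)
Convert 0b1110101100110 (binary) → 4096 + 2048 + 1024 + 256 + 64 + 32 + 4 + 2 = 7526 (decimal)
Compute 3227 - 7526 = -4299
-4299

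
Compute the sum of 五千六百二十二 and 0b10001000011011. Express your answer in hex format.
Convert 五千六百二十二 (Chinese numeral) → 5×1000 + 6×100 + 2×10 + 2 = 5622 (decimal)
Convert 0b10001000011011 (binary) → 8192 + 512 + 16 + 8 + 2 + 1 = 8731 (decimal)
Compute 5622 + 8731 = 14353
Convert 14353 (decimal) → 14353 = 3×4096 + 8×256 + 1×16 + 1 → 0x3811 (hexadecimal)
0x3811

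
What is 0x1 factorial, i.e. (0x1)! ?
Convert 0x1 (hexadecimal) → 1 (decimal)
Compute 1! = 1
1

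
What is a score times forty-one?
Convert a score (colloquial) → 20 (decimal)
Convert forty-one (English words) → 41 (decimal)
Compute 20 × 41 = 820
820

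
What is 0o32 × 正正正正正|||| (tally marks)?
Convert 0o32 (octal) → 3×8 + 2 = 26 (decimal)
Convert 正正正正正|||| (tally marks) → 5 + 5 + 5 + 5 + 5 + 4 = 29 (decimal)
Compute 26 × 29 = 754
754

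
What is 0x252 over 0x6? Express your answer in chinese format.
Convert 0x252 (hexadecimal) → 2×256 + 5×16 + 2 = 594 (decimal)
Convert 0x6 (hexadecimal) → 6 (decimal)
Compute 594 ÷ 6 = 99
Convert 99 (decimal) → 99 = 9×10 + 9 → 九十九 (Chinese numeral)
九十九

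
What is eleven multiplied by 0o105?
Convert eleven (English words) → 11 (decimal)
Convert 0o105 (octal) → 1×64 + 5 = 69 (decimal)
Compute 11 × 69 = 759
759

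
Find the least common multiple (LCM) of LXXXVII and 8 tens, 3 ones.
Convert LXXXVII (Roman numeral) → 50 + 10 + 10 + 10 + 5 + 1 + 1 = 87 (decimal)
Convert 8 tens, 3 ones (place-value notation) → 8×10 + 3 = 83 (decimal)
Compute lcm(87, 83) = 7221
7221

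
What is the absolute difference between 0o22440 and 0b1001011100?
Convert 0o22440 (octal) → 2×4096 + 2×512 + 4×64 + 4×8 = 9504 (decimal)
Convert 0b1001011100 (binary) → 512 + 64 + 16 + 8 + 4 = 604 (decimal)
Compute |9504 - 604| = 8900
8900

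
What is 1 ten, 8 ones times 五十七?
Convert 1 ten, 8 ones (place-value notation) → 1×10 + 8 = 18 (decimal)
Convert 五十七 (Chinese numeral) → 5×10 + 7 = 57 (decimal)
Compute 18 × 57 = 1026
1026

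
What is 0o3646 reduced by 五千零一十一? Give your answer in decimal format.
Convert 0o3646 (octal) → 3×512 + 6×64 + 4×8 + 6 = 1958 (decimal)
Convert 五千零一十一 (Chinese numeral) → 5×1000 + 1×10 + 1 = 5011 (decimal)
Compute 1958 - 5011 = -3053
-3053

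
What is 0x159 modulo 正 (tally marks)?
Convert 0x159 (hexadecimal) → 1×256 + 5×16 + 9 = 345 (decimal)
Convert 正 (tally marks) → 5 (decimal)
Compute 345 mod 5 = 0
0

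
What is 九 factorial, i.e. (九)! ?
Convert 九 (Chinese numeral) → 9 (decimal)
Compute 9! = 362880
362880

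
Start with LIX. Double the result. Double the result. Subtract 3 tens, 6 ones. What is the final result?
Convert LIX (Roman numeral) → 50 + 9 = 59 (decimal)
Start: 59
59 × 2 = 118
118 × 2 = 236
Convert 3 tens, 6 ones (place-value notation) → 3×10 + 6 = 36 (decimal)
236 - 36 = 200
200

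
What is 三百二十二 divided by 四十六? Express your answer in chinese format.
Convert 三百二十二 (Chinese numeral) → 3×100 + 2×10 + 2 = 322 (decimal)
Convert 四十六 (Chinese numeral) → 4×10 + 6 = 46 (decimal)
Compute 322 ÷ 46 = 7
Convert 7 (decimal) → 七 (Chinese numeral)
七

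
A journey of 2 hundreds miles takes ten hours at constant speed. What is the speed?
Convert 2 hundreds (place-value notation) → 2×100 = 200 (decimal)
Convert ten (English words) → 10 (decimal)
Compute 200 ÷ 10 = 20
20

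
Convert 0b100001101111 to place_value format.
Convert 0b100001101111 (binary) → 2048 + 64 + 32 + 8 + 4 + 2 + 1 = 2159 (decimal)
Convert 2159 (decimal) → 2159 = 2×1000 + 1×100 + 5×10 + 9 → 2 thousands, 1 hundred, 5 tens, 9 ones (place-value notation)
2 thousands, 1 hundred, 5 tens, 9 ones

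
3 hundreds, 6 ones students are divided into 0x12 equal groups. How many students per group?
Convert 3 hundreds, 6 ones (place-value notation) → 3×100 + 6 = 306 (decimal)
Convert 0x12 (hexadecimal) → 1×16 + 2 = 18 (decimal)
Compute 306 ÷ 18 = 17
17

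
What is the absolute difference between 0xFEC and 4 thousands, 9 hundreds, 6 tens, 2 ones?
Convert 0xFEC (hexadecimal) → 15×256 + 14×16 + 12 = 4076 (decimal)
Convert 4 thousands, 9 hundreds, 6 tens, 2 ones (place-value notation) → 4×1000 + 9×100 + 6×10 + 2 = 4962 (decimal)
Compute |4076 - 4962| = 886
886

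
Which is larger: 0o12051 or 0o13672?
Convert 0o12051 (octal) → 1×4096 + 2×512 + 5×8 + 1 = 5161 (decimal)
Convert 0o13672 (octal) → 1×4096 + 3×512 + 6×64 + 7×8 + 2 = 6074 (decimal)
Compare 5161 vs 6074: larger = 6074
6074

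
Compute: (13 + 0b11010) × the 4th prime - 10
Convert 0b11010 (binary) → 16 + 8 + 2 = 26 (decimal)
Convert the 4th prime (prime index) → 7 (decimal)
Expression in decimal: (13 + 26) × 7 - 10
Parentheses first: 13 + 26 = 39
Multiply: 39 × 7 = 273
Subtract: 273 - 10 = 263
263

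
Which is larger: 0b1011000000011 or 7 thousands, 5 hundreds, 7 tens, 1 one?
Convert 0b1011000000011 (binary) → 4096 + 1024 + 512 + 2 + 1 = 5635 (decimal)
Convert 7 thousands, 5 hundreds, 7 tens, 1 one (place-value notation) → 7×1000 + 5×100 + 7×10 + 1 = 7571 (decimal)
Compare 5635 vs 7571: larger = 7571
7571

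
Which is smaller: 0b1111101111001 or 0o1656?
Convert 0b1111101111001 (binary) → 4096 + 2048 + 1024 + 512 + 256 + 64 + 32 + 16 + 8 + 1 = 8057 (decimal)
Convert 0o1656 (octal) → 1×512 + 6×64 + 5×8 + 6 = 942 (decimal)
Compare 8057 vs 942: smaller = 942
942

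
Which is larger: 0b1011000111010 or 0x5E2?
Convert 0b1011000111010 (binary) → 4096 + 1024 + 512 + 32 + 16 + 8 + 2 = 5690 (decimal)
Convert 0x5E2 (hexadecimal) → 5×256 + 14×16 + 2 = 1506 (decimal)
Compare 5690 vs 1506: larger = 5690
5690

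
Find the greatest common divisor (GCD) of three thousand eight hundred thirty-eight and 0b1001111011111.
Convert three thousand eight hundred thirty-eight (English words) → 3×1000 + 8×100 + 38 = 3838 (decimal)
Convert 0b1001111011111 (binary) → 4096 + 512 + 256 + 128 + 64 + 16 + 8 + 4 + 2 + 1 = 5087 (decimal)
Compute gcd(3838, 5087) = 1
1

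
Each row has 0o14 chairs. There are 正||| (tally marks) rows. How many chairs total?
Convert 0o14 (octal) → 1×8 + 4 = 12 (decimal)
Convert 正||| (tally marks) → 5 + 3 = 8 (decimal)
Compute 12 × 8 = 96
96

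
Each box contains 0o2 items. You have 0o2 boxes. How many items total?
Convert 0o2 (octal) → 2 (decimal)
Convert 0o2 (octal) → 2 (decimal)
Compute 2 × 2 = 4
4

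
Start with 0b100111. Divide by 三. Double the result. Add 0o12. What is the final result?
Convert 0b100111 (binary) → 32 + 4 + 2 + 1 = 39 (decimal)
Start: 39
Convert 三 (Chinese numeral) → 3 (decimal)
39 ÷ 3 = 13
13 × 2 = 26
Convert 0o12 (octal) → 1×8 + 2 = 10 (decimal)
26 + 10 = 36
36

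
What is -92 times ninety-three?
Convert ninety-three (English words) → 93 (decimal)
Compute -92 × 93 = -8556
-8556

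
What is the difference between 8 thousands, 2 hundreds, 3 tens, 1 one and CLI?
Convert 8 thousands, 2 hundreds, 3 tens, 1 one (place-value notation) → 8×1000 + 2×100 + 3×10 + 1 = 8231 (decimal)
Convert CLI (Roman numeral) → 100 + 50 + 1 = 151 (decimal)
Difference: |8231 - 151| = 8080
8080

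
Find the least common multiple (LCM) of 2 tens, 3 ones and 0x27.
Convert 2 tens, 3 ones (place-value notation) → 2×10 + 3 = 23 (decimal)
Convert 0x27 (hexadecimal) → 2×16 + 7 = 39 (decimal)
Compute lcm(23, 39) = 897
897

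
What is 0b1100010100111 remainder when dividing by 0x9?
Convert 0b1100010100111 (binary) → 4096 + 2048 + 128 + 32 + 4 + 2 + 1 = 6311 (decimal)
Convert 0x9 (hexadecimal) → 9 (decimal)
Compute 6311 mod 9 = 2
2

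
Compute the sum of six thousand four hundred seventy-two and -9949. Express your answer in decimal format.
Convert six thousand four hundred seventy-two (English words) → 6×1000 + 4×100 + 72 = 6472 (decimal)
Compute 6472 + -9949 = -3477
-3477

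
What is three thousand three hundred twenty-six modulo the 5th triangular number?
Convert three thousand three hundred twenty-six (English words) → 3×1000 + 3×100 + 26 = 3326 (decimal)
Convert the 5th triangular number (triangular index) → 5×6/2 = 15 (decimal)
Compute 3326 mod 15 = 11
11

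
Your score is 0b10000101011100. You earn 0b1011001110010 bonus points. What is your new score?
Convert 0b10000101011100 (binary) → 8192 + 256 + 64 + 16 + 8 + 4 = 8540 (decimal)
Convert 0b1011001110010 (binary) → 4096 + 1024 + 512 + 64 + 32 + 16 + 2 = 5746 (decimal)
Compute 8540 + 5746 = 14286
14286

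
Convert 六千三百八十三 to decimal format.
Convert 六千三百八十三 (Chinese numeral) → 6×1000 + 3×100 + 8×10 + 3 = 6383 (decimal)
6383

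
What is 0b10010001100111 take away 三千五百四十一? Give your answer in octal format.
Convert 0b10010001100111 (binary) → 8192 + 1024 + 64 + 32 + 4 + 2 + 1 = 9319 (decimal)
Convert 三千五百四十一 (Chinese numeral) → 3×1000 + 5×100 + 4×10 + 1 = 3541 (decimal)
Compute 9319 - 3541 = 5778
Convert 5778 (decimal) → 5778 = 1×4096 + 3×512 + 2×64 + 2×8 + 2 → 0o13222 (octal)
0o13222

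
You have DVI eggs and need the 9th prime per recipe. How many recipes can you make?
Convert DVI (Roman numeral) → 500 + 5 + 1 = 506 (decimal)
Convert the 9th prime (prime index) → 23 (decimal)
Compute 506 ÷ 23 = 22
22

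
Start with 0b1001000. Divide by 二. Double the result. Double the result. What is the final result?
Convert 0b1001000 (binary) → 64 + 8 = 72 (decimal)
Start: 72
Convert 二 (Chinese numeral) → 2 (decimal)
72 ÷ 2 = 36
36 × 2 = 72
72 × 2 = 144
144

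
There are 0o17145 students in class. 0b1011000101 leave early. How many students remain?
Convert 0o17145 (octal) → 1×4096 + 7×512 + 1×64 + 4×8 + 5 = 7781 (decimal)
Convert 0b1011000101 (binary) → 512 + 128 + 64 + 4 + 1 = 709 (decimal)
Compute 7781 - 709 = 7072
7072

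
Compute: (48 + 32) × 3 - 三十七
Convert 三十七 (Chinese numeral) → 3×10 + 7 = 37 (decimal)
Expression in decimal: (48 + 32) × 3 - 37
Parentheses first: 48 + 32 = 80
Multiply: 80 × 3 = 240
Subtract: 240 - 37 = 203
203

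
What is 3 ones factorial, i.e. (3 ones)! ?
Convert 3 ones (place-value notation) → 3 (decimal)
Compute 3! = 6
6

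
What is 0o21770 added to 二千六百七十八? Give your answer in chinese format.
Convert 0o21770 (octal) → 2×4096 + 1×512 + 7×64 + 7×8 = 9208 (decimal)
Convert 二千六百七十八 (Chinese numeral) → 2×1000 + 6×100 + 7×10 + 8 = 2678 (decimal)
Compute 9208 + 2678 = 11886
Convert 11886 (decimal) → 11886 = 1×10000 + 1×1000 + 8×100 + 8×10 + 6 → 一万一千八百八十六 (Chinese numeral)
一万一千八百八十六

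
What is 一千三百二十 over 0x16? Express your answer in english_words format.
Convert 一千三百二十 (Chinese numeral) → 1×1000 + 3×100 + 2×10 = 1320 (decimal)
Convert 0x16 (hexadecimal) → 1×16 + 6 = 22 (decimal)
Compute 1320 ÷ 22 = 60
Convert 60 (decimal) → sixty (English words)
sixty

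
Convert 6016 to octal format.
Convert 6016 (decimal) → 6016 = 1×4096 + 3×512 + 6×64 → 0o13600 (octal)
0o13600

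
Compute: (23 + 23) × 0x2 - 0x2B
Convert 0x2 (hexadecimal) → 2 (decimal)
Convert 0x2B (hexadecimal) → 2×16 + 11 = 43 (decimal)
Expression in decimal: (23 + 23) × 2 - 43
Parentheses first: 23 + 23 = 46
Multiply: 46 × 2 = 92
Subtract: 92 - 43 = 49
49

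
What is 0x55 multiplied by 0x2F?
Convert 0x55 (hexadecimal) → 5×16 + 5 = 85 (decimal)
Convert 0x2F (hexadecimal) → 2×16 + 15 = 47 (decimal)
Compute 85 × 47 = 3995
3995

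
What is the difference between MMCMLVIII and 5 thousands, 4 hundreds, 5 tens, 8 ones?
Convert MMCMLVIII (Roman numeral) → 1000 + 1000 + 900 + 50 + 5 + 1 + 1 + 1 = 2958 (decimal)
Convert 5 thousands, 4 hundreds, 5 tens, 8 ones (place-value notation) → 5×1000 + 4×100 + 5×10 + 8 = 5458 (decimal)
Difference: |2958 - 5458| = 2500
2500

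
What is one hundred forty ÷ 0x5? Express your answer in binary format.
Convert one hundred forty (English words) → 1×100 + 40 = 140 (decimal)
Convert 0x5 (hexadecimal) → 5 (decimal)
Compute 140 ÷ 5 = 28
Convert 28 (decimal) → 28 = 16 + 8 + 4 → 0b11100 (binary)
0b11100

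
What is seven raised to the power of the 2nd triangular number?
Convert seven (English words) → 7 (decimal)
Convert the 2nd triangular number (triangular index) → 2×3/2 = 3 (decimal)
Compute 7 ^ 3 = 343
343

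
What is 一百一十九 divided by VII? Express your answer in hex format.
Convert 一百一十九 (Chinese numeral) → 1×100 + 1×10 + 9 = 119 (decimal)
Convert VII (Roman numeral) → 5 + 1 + 1 = 7 (decimal)
Compute 119 ÷ 7 = 17
Convert 17 (decimal) → 17 = 1×16 + 1 → 0x11 (hexadecimal)
0x11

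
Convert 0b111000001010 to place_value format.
Convert 0b111000001010 (binary) → 2048 + 1024 + 512 + 8 + 2 = 3594 (decimal)
Convert 3594 (decimal) → 3594 = 3×1000 + 5×100 + 9×10 + 4 → 3 thousands, 5 hundreds, 9 tens, 4 ones (place-value notation)
3 thousands, 5 hundreds, 9 tens, 4 ones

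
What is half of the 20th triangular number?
The 20th triangular number = 20×21/2 = 210
Compute 210 ÷ 2 = 105
105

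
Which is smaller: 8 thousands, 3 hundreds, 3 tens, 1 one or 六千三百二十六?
Convert 8 thousands, 3 hundreds, 3 tens, 1 one (place-value notation) → 8×1000 + 3×100 + 3×10 + 1 = 8331 (decimal)
Convert 六千三百二十六 (Chinese numeral) → 6×1000 + 3×100 + 2×10 + 6 = 6326 (decimal)
Compare 8331 vs 6326: smaller = 6326
6326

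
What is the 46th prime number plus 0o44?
The 46th prime number = 199
Convert 0o44 (octal) → 4×8 + 4 = 36 (decimal)
Compute 199 + 36 = 235
235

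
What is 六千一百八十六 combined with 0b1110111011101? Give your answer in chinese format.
Convert 六千一百八十六 (Chinese numeral) → 6×1000 + 1×100 + 8×10 + 6 = 6186 (decimal)
Convert 0b1110111011101 (binary) → 4096 + 2048 + 1024 + 256 + 128 + 64 + 16 + 8 + 4 + 1 = 7645 (decimal)
Compute 6186 + 7645 = 13831
Convert 13831 (decimal) → 13831 = 1×10000 + 3×1000 + 8×100 + 3×10 + 1 → 一万三千八百三十一 (Chinese numeral)
一万三千八百三十一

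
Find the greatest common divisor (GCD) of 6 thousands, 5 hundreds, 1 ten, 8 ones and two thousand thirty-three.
Convert 6 thousands, 5 hundreds, 1 ten, 8 ones (place-value notation) → 6×1000 + 5×100 + 1×10 + 8 = 6518 (decimal)
Convert two thousand thirty-three (English words) → 2×1000 + 33 = 2033 (decimal)
Compute gcd(6518, 2033) = 1
1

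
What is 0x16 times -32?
Convert 0x16 (hexadecimal) → 1×16 + 6 = 22 (decimal)
Compute 22 × -32 = -704
-704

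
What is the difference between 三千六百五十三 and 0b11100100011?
Convert 三千六百五十三 (Chinese numeral) → 3×1000 + 6×100 + 5×10 + 3 = 3653 (decimal)
Convert 0b11100100011 (binary) → 1024 + 512 + 256 + 32 + 2 + 1 = 1827 (decimal)
Difference: |3653 - 1827| = 1826
1826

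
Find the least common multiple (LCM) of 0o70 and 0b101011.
Convert 0o70 (octal) → 7×8 = 56 (decimal)
Convert 0b101011 (binary) → 32 + 8 + 2 + 1 = 43 (decimal)
Compute lcm(56, 43) = 2408
2408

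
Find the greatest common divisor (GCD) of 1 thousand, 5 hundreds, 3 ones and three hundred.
Convert 1 thousand, 5 hundreds, 3 ones (place-value notation) → 1×1000 + 5×100 + 3 = 1503 (decimal)
Convert three hundred (English words) → 3×100 = 300 (decimal)
Compute gcd(1503, 300) = 3
3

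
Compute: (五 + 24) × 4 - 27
Convert 五 (Chinese numeral) → 5 (decimal)
Expression in decimal: (5 + 24) × 4 - 27
Parentheses first: 5 + 24 = 29
Multiply: 29 × 4 = 116
Subtract: 116 - 27 = 89
89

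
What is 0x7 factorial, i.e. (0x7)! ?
Convert 0x7 (hexadecimal) → 7 (decimal)
Compute 7! = 5040
5040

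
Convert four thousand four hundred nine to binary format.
Convert four thousand four hundred nine (English words) → 4×1000 + 4×100 + 9 = 4409 (decimal)
Convert 4409 (decimal) → 4409 = 4096 + 256 + 32 + 16 + 8 + 1 → 0b1000100111001 (binary)
0b1000100111001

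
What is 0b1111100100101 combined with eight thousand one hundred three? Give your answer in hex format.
Convert 0b1111100100101 (binary) → 4096 + 2048 + 1024 + 512 + 256 + 32 + 4 + 1 = 7973 (decimal)
Convert eight thousand one hundred three (English words) → 8×1000 + 1×100 + 3 = 8103 (decimal)
Compute 7973 + 8103 = 16076
Convert 16076 (decimal) → 16076 = 3×4096 + 14×256 + 12×16 + 12 → 0x3ECC (hexadecimal)
0x3ECC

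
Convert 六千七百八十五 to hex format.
Convert 六千七百八十五 (Chinese numeral) → 6×1000 + 7×100 + 8×10 + 5 = 6785 (decimal)
Convert 6785 (decimal) → 6785 = 1×4096 + 10×256 + 8×16 + 1 → 0x1A81 (hexadecimal)
0x1A81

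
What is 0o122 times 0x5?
Convert 0o122 (octal) → 1×64 + 2×8 + 2 = 82 (decimal)
Convert 0x5 (hexadecimal) → 5 (decimal)
Compute 82 × 5 = 410
410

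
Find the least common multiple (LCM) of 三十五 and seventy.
Convert 三十五 (Chinese numeral) → 3×10 + 5 = 35 (decimal)
Convert seventy (English words) → 70 (decimal)
Compute lcm(35, 70) = 70
70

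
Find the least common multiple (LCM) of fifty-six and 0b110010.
Convert fifty-six (English words) → 56 (decimal)
Convert 0b110010 (binary) → 32 + 16 + 2 = 50 (decimal)
Compute lcm(56, 50) = 1400
1400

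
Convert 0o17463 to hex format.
Convert 0o17463 (octal) → 1×4096 + 7×512 + 4×64 + 6×8 + 3 = 7987 (decimal)
Convert 7987 (decimal) → 7987 = 1×4096 + 15×256 + 3×16 + 3 → 0x1F33 (hexadecimal)
0x1F33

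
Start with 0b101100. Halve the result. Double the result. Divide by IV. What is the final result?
Convert 0b101100 (binary) → 32 + 8 + 4 = 44 (decimal)
Start: 44
44 ÷ 2 = 22
22 × 2 = 44
Convert IV (Roman numeral) → 4 (decimal)
44 ÷ 4 = 11
11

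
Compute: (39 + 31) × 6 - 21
Parentheses first: 39 + 31 = 70
Multiply: 70 × 6 = 420
Subtract: 420 - 21 = 399
399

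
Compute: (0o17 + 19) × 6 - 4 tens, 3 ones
Convert 0o17 (octal) → 1×8 + 7 = 15 (decimal)
Convert 4 tens, 3 ones (place-value notation) → 4×10 + 3 = 43 (decimal)
Expression in decimal: (15 + 19) × 6 - 43
Parentheses first: 15 + 19 = 34
Multiply: 34 × 6 = 204
Subtract: 204 - 43 = 161
161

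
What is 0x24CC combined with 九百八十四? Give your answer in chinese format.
Convert 0x24CC (hexadecimal) → 2×4096 + 4×256 + 12×16 + 12 = 9420 (decimal)
Convert 九百八十四 (Chinese numeral) → 9×100 + 8×10 + 4 = 984 (decimal)
Compute 9420 + 984 = 10404
Convert 10404 (decimal) → 10404 = 1×10000 + 4×100 + 4 → 一万零四百零四 (Chinese numeral)
一万零四百零四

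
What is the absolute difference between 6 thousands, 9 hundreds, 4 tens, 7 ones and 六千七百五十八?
Convert 6 thousands, 9 hundreds, 4 tens, 7 ones (place-value notation) → 6×1000 + 9×100 + 4×10 + 7 = 6947 (decimal)
Convert 六千七百五十八 (Chinese numeral) → 6×1000 + 7×100 + 5×10 + 8 = 6758 (decimal)
Compute |6947 - 6758| = 189
189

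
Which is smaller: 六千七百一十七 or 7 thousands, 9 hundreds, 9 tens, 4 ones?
Convert 六千七百一十七 (Chinese numeral) → 6×1000 + 7×100 + 1×10 + 7 = 6717 (decimal)
Convert 7 thousands, 9 hundreds, 9 tens, 4 ones (place-value notation) → 7×1000 + 9×100 + 9×10 + 4 = 7994 (decimal)
Compare 6717 vs 7994: smaller = 6717
6717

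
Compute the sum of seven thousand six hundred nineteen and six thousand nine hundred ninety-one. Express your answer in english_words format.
Convert seven thousand six hundred nineteen (English words) → 7×1000 + 6×100 + 19 = 7619 (decimal)
Convert six thousand nine hundred ninety-one (English words) → 6×1000 + 9×100 + 91 = 6991 (decimal)
Compute 7619 + 6991 = 14610
Convert 14610 (decimal) → 14610 = 14×1000 + 6×100 + 10 → fourteen thousand six hundred ten (English words)
fourteen thousand six hundred ten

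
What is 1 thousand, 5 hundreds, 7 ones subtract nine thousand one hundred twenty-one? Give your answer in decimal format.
Convert 1 thousand, 5 hundreds, 7 ones (place-value notation) → 1×1000 + 5×100 + 7 = 1507 (decimal)
Convert nine thousand one hundred twenty-one (English words) → 9×1000 + 1×100 + 21 = 9121 (decimal)
Compute 1507 - 9121 = -7614
-7614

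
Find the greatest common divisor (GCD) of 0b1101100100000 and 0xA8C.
Convert 0b1101100100000 (binary) → 4096 + 2048 + 512 + 256 + 32 = 6944 (decimal)
Convert 0xA8C (hexadecimal) → 10×256 + 8×16 + 12 = 2700 (decimal)
Compute gcd(6944, 2700) = 4
4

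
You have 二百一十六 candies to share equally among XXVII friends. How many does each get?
Convert 二百一十六 (Chinese numeral) → 2×100 + 1×10 + 6 = 216 (decimal)
Convert XXVII (Roman numeral) → 10 + 10 + 5 + 1 + 1 = 27 (decimal)
Compute 216 ÷ 27 = 8
8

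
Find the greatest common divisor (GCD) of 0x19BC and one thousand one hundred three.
Convert 0x19BC (hexadecimal) → 1×4096 + 9×256 + 11×16 + 12 = 6588 (decimal)
Convert one thousand one hundred three (English words) → 1×1000 + 1×100 + 3 = 1103 (decimal)
Compute gcd(6588, 1103) = 1
1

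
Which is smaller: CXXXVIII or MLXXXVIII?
Convert CXXXVIII (Roman numeral) → 100 + 10 + 10 + 10 + 5 + 1 + 1 + 1 = 138 (decimal)
Convert MLXXXVIII (Roman numeral) → 1000 + 50 + 10 + 10 + 10 + 5 + 1 + 1 + 1 = 1088 (decimal)
Compare 138 vs 1088: smaller = 138
138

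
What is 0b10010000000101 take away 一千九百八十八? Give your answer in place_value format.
Convert 0b10010000000101 (binary) → 8192 + 1024 + 4 + 1 = 9221 (decimal)
Convert 一千九百八十八 (Chinese numeral) → 1×1000 + 9×100 + 8×10 + 8 = 1988 (decimal)
Compute 9221 - 1988 = 7233
Convert 7233 (decimal) → 7233 = 7×1000 + 2×100 + 3×10 + 3 → 7 thousands, 2 hundreds, 3 tens, 3 ones (place-value notation)
7 thousands, 2 hundreds, 3 tens, 3 ones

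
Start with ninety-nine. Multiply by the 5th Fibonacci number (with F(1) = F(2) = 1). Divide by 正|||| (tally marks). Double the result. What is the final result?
Convert ninety-nine (English words) → 99 (decimal)
Start: 99
Convert the 5th Fibonacci number (with F(1) = F(2) = 1) (Fibonacci index) → 1, 1, 2, 3, 5 → 5 (decimal)
99 × 5 = 495
Convert 正|||| (tally marks) → 5 + 4 = 9 (decimal)
495 ÷ 9 = 55
55 × 2 = 110
110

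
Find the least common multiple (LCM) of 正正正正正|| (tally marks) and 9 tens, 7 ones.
Convert 正正正正正|| (tally marks) → 5 + 5 + 5 + 5 + 5 + 2 = 27 (decimal)
Convert 9 tens, 7 ones (place-value notation) → 9×10 + 7 = 97 (decimal)
Compute lcm(27, 97) = 2619
2619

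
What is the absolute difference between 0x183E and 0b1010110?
Convert 0x183E (hexadecimal) → 1×4096 + 8×256 + 3×16 + 14 = 6206 (decimal)
Convert 0b1010110 (binary) → 64 + 16 + 4 + 2 = 86 (decimal)
Compute |6206 - 86| = 6120
6120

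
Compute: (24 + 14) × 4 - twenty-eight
Convert twenty-eight (English words) → 28 (decimal)
Expression in decimal: (24 + 14) × 4 - 28
Parentheses first: 24 + 14 = 38
Multiply: 38 × 4 = 152
Subtract: 152 - 28 = 124
124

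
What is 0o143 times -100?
Convert 0o143 (octal) → 1×64 + 4×8 + 3 = 99 (decimal)
Compute 99 × -100 = -9900
-9900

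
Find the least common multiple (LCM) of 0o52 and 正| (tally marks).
Convert 0o52 (octal) → 5×8 + 2 = 42 (decimal)
Convert 正| (tally marks) → 5 + 1 = 6 (decimal)
Compute lcm(42, 6) = 42
42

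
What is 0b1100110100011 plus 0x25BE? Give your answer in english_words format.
Convert 0b1100110100011 (binary) → 4096 + 2048 + 256 + 128 + 32 + 2 + 1 = 6563 (decimal)
Convert 0x25BE (hexadecimal) → 2×4096 + 5×256 + 11×16 + 14 = 9662 (decimal)
Compute 6563 + 9662 = 16225
Convert 16225 (decimal) → 16225 = 16×1000 + 2×100 + 25 → sixteen thousand two hundred twenty-five (English words)
sixteen thousand two hundred twenty-five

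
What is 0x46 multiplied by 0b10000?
Convert 0x46 (hexadecimal) → 4×16 + 6 = 70 (decimal)
Convert 0b10000 (binary) → 16 (decimal)
Compute 70 × 16 = 1120
1120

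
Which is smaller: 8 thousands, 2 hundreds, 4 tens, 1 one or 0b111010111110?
Convert 8 thousands, 2 hundreds, 4 tens, 1 one (place-value notation) → 8×1000 + 2×100 + 4×10 + 1 = 8241 (decimal)
Convert 0b111010111110 (binary) → 2048 + 1024 + 512 + 128 + 32 + 16 + 8 + 4 + 2 = 3774 (decimal)
Compare 8241 vs 3774: smaller = 3774
3774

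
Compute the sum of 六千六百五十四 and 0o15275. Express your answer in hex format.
Convert 六千六百五十四 (Chinese numeral) → 6×1000 + 6×100 + 5×10 + 4 = 6654 (decimal)
Convert 0o15275 (octal) → 1×4096 + 5×512 + 2×64 + 7×8 + 5 = 6845 (decimal)
Compute 6654 + 6845 = 13499
Convert 13499 (decimal) → 13499 = 3×4096 + 4×256 + 11×16 + 11 → 0x34BB (hexadecimal)
0x34BB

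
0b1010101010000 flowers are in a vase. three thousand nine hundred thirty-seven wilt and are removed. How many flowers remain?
Convert 0b1010101010000 (binary) → 4096 + 1024 + 256 + 64 + 16 = 5456 (decimal)
Convert three thousand nine hundred thirty-seven (English words) → 3×1000 + 9×100 + 37 = 3937 (decimal)
Compute 5456 - 3937 = 1519
1519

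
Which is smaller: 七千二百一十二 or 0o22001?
Convert 七千二百一十二 (Chinese numeral) → 7×1000 + 2×100 + 1×10 + 2 = 7212 (decimal)
Convert 0o22001 (octal) → 2×4096 + 2×512 + 1 = 9217 (decimal)
Compare 7212 vs 9217: smaller = 7212
7212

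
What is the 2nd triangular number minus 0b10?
The 2nd triangular number = 2×3/2 = 3
Convert 0b10 (binary) → 2 (decimal)
Compute 3 - 2 = 1
1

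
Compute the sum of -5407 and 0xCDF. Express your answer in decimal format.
Convert 0xCDF (hexadecimal) → 12×256 + 13×16 + 15 = 3295 (decimal)
Compute -5407 + 3295 = -2112
-2112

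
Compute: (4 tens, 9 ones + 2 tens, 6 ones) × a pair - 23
Convert 4 tens, 9 ones (place-value notation) → 4×10 + 9 = 49 (decimal)
Convert 2 tens, 6 ones (place-value notation) → 2×10 + 6 = 26 (decimal)
Convert a pair (colloquial) → 2 (decimal)
Expression in decimal: (49 + 26) × 2 - 23
Parentheses first: 49 + 26 = 75
Multiply: 75 × 2 = 150
Subtract: 150 - 23 = 127
127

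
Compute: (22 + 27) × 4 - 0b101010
Convert 0b101010 (binary) → 32 + 8 + 2 = 42 (decimal)
Expression in decimal: (22 + 27) × 4 - 42
Parentheses first: 22 + 27 = 49
Multiply: 49 × 4 = 196
Subtract: 196 - 42 = 154
154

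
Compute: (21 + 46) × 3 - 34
Parentheses first: 21 + 46 = 67
Multiply: 67 × 3 = 201
Subtract: 201 - 34 = 167
167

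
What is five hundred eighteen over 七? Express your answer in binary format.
Convert five hundred eighteen (English words) → 5×100 + 18 = 518 (decimal)
Convert 七 (Chinese numeral) → 7 (decimal)
Compute 518 ÷ 7 = 74
Convert 74 (decimal) → 74 = 64 + 8 + 2 → 0b1001010 (binary)
0b1001010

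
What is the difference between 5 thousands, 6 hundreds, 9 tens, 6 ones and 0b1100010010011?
Convert 5 thousands, 6 hundreds, 9 tens, 6 ones (place-value notation) → 5×1000 + 6×100 + 9×10 + 6 = 5696 (decimal)
Convert 0b1100010010011 (binary) → 4096 + 2048 + 128 + 16 + 2 + 1 = 6291 (decimal)
Difference: |5696 - 6291| = 595
595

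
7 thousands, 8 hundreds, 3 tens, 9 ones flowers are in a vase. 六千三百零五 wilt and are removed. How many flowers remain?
Convert 7 thousands, 8 hundreds, 3 tens, 9 ones (place-value notation) → 7×1000 + 8×100 + 3×10 + 9 = 7839 (decimal)
Convert 六千三百零五 (Chinese numeral) → 6×1000 + 3×100 + 5 = 6305 (decimal)
Compute 7839 - 6305 = 1534
1534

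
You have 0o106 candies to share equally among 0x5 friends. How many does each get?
Convert 0o106 (octal) → 1×64 + 6 = 70 (decimal)
Convert 0x5 (hexadecimal) → 5 (decimal)
Compute 70 ÷ 5 = 14
14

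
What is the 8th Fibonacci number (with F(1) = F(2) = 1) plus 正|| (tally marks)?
The 8th Fibonacci number (with F(1) = F(2) = 1): 1, 1, 2, 3, 5, 8, 13, 21 → 21
Convert 正|| (tally marks) → 5 + 2 = 7 (decimal)
Compute 21 + 7 = 28
28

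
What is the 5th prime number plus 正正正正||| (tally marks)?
The 5th prime number = 11
Convert 正正正正||| (tally marks) → 5 + 5 + 5 + 5 + 3 = 23 (decimal)
Compute 11 + 23 = 34
34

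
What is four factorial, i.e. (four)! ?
Convert four (English words) → 4 (decimal)
Compute 4! = 24
24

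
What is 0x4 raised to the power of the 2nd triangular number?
Convert 0x4 (hexadecimal) → 4 (decimal)
Convert the 2nd triangular number (triangular index) → 2×3/2 = 3 (decimal)
Compute 4 ^ 3 = 64
64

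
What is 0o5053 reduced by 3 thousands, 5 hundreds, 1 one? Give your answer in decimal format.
Convert 0o5053 (octal) → 5×512 + 5×8 + 3 = 2603 (decimal)
Convert 3 thousands, 5 hundreds, 1 one (place-value notation) → 3×1000 + 5×100 + 1 = 3501 (decimal)
Compute 2603 - 3501 = -898
-898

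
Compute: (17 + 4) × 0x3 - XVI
Convert 0x3 (hexadecimal) → 3 (decimal)
Convert XVI (Roman numeral) → 10 + 5 + 1 = 16 (decimal)
Expression in decimal: (17 + 4) × 3 - 16
Parentheses first: 17 + 4 = 21
Multiply: 21 × 3 = 63
Subtract: 63 - 16 = 47
47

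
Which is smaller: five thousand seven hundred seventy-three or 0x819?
Convert five thousand seven hundred seventy-three (English words) → 5×1000 + 7×100 + 73 = 5773 (decimal)
Convert 0x819 (hexadecimal) → 8×256 + 1×16 + 9 = 2073 (decimal)
Compare 5773 vs 2073: smaller = 2073
2073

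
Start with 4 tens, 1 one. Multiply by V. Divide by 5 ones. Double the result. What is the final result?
Convert 4 tens, 1 one (place-value notation) → 4×10 + 1 = 41 (decimal)
Start: 41
Convert V (Roman numeral) → 5 (decimal)
41 × 5 = 205
Convert 5 ones (place-value notation) → 5 (decimal)
205 ÷ 5 = 41
41 × 2 = 82
82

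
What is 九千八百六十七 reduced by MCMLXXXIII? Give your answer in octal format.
Convert 九千八百六十七 (Chinese numeral) → 9×1000 + 8×100 + 6×10 + 7 = 9867 (decimal)
Convert MCMLXXXIII (Roman numeral) → 1000 + 900 + 50 + 10 + 10 + 10 + 1 + 1 + 1 = 1983 (decimal)
Compute 9867 - 1983 = 7884
Convert 7884 (decimal) → 7884 = 1×4096 + 7×512 + 3×64 + 1×8 + 4 → 0o17314 (octal)
0o17314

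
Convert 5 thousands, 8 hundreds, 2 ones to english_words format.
Convert 5 thousands, 8 hundreds, 2 ones (place-value notation) → 5×1000 + 8×100 + 2 = 5802 (decimal)
Convert 5802 (decimal) → 5802 = 5×1000 + 8×100 + 2 → five thousand eight hundred two (English words)
five thousand eight hundred two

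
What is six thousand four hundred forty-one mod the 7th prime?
Convert six thousand four hundred forty-one (English words) → 6×1000 + 4×100 + 41 = 6441 (decimal)
Convert the 7th prime (prime index) → 17 (decimal)
Compute 6441 mod 17 = 15
15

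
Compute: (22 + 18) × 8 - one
Convert one (English words) → 1 (decimal)
Expression in decimal: (22 + 18) × 8 - 1
Parentheses first: 22 + 18 = 40
Multiply: 40 × 8 = 320
Subtract: 320 - 1 = 319
319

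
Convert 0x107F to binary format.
Convert 0x107F (hexadecimal) → 1×4096 + 7×16 + 15 = 4223 (decimal)
Convert 4223 (decimal) → 4223 = 4096 + 64 + 32 + 16 + 8 + 4 + 2 + 1 → 0b1000001111111 (binary)
0b1000001111111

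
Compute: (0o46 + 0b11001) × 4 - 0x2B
Convert 0o46 (octal) → 4×8 + 6 = 38 (decimal)
Convert 0b11001 (binary) → 16 + 8 + 1 = 25 (decimal)
Convert 0x2B (hexadecimal) → 2×16 + 11 = 43 (decimal)
Expression in decimal: (38 + 25) × 4 - 43
Parentheses first: 38 + 25 = 63
Multiply: 63 × 4 = 252
Subtract: 252 - 43 = 209
209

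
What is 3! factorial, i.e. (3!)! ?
Convert 3! (factorial) → 6 (decimal)
Compute 6! = 720
720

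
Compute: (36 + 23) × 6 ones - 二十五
Convert 6 ones (place-value notation) → 6 (decimal)
Convert 二十五 (Chinese numeral) → 2×10 + 5 = 25 (decimal)
Expression in decimal: (36 + 23) × 6 - 25
Parentheses first: 36 + 23 = 59
Multiply: 59 × 6 = 354
Subtract: 354 - 25 = 329
329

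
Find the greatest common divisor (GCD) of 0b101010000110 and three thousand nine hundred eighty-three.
Convert 0b101010000110 (binary) → 2048 + 512 + 128 + 4 + 2 = 2694 (decimal)
Convert three thousand nine hundred eighty-three (English words) → 3×1000 + 9×100 + 83 = 3983 (decimal)
Compute gcd(2694, 3983) = 1
1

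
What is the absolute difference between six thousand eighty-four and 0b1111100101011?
Convert six thousand eighty-four (English words) → 6×1000 + 84 = 6084 (decimal)
Convert 0b1111100101011 (binary) → 4096 + 2048 + 1024 + 512 + 256 + 32 + 8 + 2 + 1 = 7979 (decimal)
Compute |6084 - 7979| = 1895
1895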